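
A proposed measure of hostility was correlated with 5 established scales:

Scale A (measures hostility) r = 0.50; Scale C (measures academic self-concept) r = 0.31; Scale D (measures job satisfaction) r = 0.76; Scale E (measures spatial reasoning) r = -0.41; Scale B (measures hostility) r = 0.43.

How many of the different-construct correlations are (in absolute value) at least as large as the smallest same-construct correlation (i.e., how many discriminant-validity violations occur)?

Convergent (same construct = hostility): Scale A, Scale B.
Smallest convergent = 0.43. Discriminant |r|: 0.31, 0.76, 0.41; count ≥ 0.43 → 1.

1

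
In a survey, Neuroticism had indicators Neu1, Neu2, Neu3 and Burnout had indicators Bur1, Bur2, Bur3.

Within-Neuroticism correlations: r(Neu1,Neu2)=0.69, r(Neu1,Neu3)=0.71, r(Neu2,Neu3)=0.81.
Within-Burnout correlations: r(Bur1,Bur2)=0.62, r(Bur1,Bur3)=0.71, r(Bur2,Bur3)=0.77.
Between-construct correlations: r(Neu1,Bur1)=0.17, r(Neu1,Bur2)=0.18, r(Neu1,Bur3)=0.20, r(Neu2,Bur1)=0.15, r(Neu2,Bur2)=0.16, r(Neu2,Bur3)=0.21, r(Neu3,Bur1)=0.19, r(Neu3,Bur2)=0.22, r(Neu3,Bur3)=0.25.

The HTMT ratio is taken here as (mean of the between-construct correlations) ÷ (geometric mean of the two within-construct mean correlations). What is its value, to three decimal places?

Between-construct mean = 1.73/9 = 0.1922.
Mean within-Neu = 2.21/3 = 0.7367; mean within-Bur = 2.10/3 = 0.7000.
Geometric mean = √(0.7367 × 0.7000) = 0.7181.
HTMT = 0.1922 / 0.7181 = 0.268.

0.268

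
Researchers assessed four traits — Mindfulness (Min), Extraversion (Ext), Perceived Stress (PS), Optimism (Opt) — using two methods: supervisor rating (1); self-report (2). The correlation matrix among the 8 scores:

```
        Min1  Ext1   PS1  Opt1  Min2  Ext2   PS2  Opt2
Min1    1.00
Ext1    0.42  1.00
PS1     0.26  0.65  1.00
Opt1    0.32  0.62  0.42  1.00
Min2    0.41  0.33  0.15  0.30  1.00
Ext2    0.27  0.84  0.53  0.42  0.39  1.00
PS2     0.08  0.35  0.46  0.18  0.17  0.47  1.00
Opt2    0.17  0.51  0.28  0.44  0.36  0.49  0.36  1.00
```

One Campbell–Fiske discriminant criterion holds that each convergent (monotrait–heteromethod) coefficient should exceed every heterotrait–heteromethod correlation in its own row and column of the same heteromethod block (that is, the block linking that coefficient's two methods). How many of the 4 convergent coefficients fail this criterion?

2

Checking each validity diagonal entry against its comparison values:
Min (methods 1·2): 0.41 vs {0.27, 0.33, 0.08, 0.15, 0.17, 0.30} → pass.
Ext (methods 1·2): 0.84 vs {0.33, 0.27, 0.35, 0.53, 0.51, 0.42} → pass.
PS (methods 1·2): 0.46 vs {0.15, 0.08, 0.53, 0.35, 0.28, 0.18} → fail.
Opt (methods 1·2): 0.44 vs {0.30, 0.17, 0.42, 0.51, 0.18, 0.28} → fail.
2 of 4 fail.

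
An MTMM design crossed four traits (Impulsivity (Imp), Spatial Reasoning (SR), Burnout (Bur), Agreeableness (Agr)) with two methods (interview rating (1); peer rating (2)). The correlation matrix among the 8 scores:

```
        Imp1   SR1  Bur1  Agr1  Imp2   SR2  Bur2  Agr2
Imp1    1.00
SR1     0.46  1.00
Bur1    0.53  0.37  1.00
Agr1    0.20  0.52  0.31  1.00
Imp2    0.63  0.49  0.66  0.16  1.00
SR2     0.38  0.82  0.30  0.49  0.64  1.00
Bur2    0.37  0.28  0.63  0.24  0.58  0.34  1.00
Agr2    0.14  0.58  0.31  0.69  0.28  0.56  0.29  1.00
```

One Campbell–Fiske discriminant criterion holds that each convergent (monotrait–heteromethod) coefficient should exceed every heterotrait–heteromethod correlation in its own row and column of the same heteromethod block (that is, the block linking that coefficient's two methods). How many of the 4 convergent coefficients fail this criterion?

2

Convergent coefficients and their comparison sets:
Imp (methods 1·2): 0.63 vs {0.38, 0.49, 0.37, 0.66, 0.14, 0.16} → fail.
SR (methods 1·2): 0.82 vs {0.49, 0.38, 0.28, 0.30, 0.58, 0.49} → pass.
Bur (methods 1·2): 0.63 vs {0.66, 0.37, 0.30, 0.28, 0.31, 0.24} → fail.
Agr (methods 1·2): 0.69 vs {0.16, 0.14, 0.49, 0.58, 0.24, 0.31} → pass.
2 of 4 fail.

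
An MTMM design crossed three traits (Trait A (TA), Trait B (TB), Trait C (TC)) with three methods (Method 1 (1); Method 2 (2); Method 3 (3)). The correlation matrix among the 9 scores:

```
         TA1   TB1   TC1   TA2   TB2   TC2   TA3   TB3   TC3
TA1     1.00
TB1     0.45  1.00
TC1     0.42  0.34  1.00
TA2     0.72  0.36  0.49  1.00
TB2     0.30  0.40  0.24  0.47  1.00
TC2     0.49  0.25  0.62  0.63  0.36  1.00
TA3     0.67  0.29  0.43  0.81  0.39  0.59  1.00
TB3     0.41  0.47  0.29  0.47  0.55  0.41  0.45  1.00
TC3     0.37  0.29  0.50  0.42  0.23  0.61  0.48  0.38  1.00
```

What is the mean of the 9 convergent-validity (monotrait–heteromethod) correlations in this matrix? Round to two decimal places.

0.59

Convergent values: 0.72, 0.67, 0.81, 0.40, 0.47, 0.55, 0.62, 0.50, 0.61; mean = 5.35/9 = 0.59.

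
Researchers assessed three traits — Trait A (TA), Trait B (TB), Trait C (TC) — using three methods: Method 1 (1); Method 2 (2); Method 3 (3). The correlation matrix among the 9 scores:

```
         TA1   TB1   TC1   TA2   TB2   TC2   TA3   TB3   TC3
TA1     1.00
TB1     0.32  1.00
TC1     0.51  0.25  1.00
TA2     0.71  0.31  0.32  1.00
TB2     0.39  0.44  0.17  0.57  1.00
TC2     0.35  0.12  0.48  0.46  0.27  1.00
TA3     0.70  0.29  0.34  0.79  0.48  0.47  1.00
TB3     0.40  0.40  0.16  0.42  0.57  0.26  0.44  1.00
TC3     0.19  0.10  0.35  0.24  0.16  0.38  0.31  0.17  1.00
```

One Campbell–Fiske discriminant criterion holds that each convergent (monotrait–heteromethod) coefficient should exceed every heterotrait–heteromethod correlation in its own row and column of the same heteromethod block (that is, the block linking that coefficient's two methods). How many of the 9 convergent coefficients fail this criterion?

Convergent coefficients and their comparison sets:
TA (methods 1·2): 0.71 vs {0.39, 0.31, 0.35, 0.32} → pass.
TA (methods 1·3): 0.70 vs {0.40, 0.29, 0.19, 0.34} → pass.
TA (methods 2·3): 0.79 vs {0.42, 0.48, 0.24, 0.47} → pass.
TB (methods 1·2): 0.44 vs {0.31, 0.39, 0.12, 0.17} → pass.
TB (methods 1·3): 0.40 vs {0.29, 0.40, 0.10, 0.16} → fail.
TB (methods 2·3): 0.57 vs {0.48, 0.42, 0.16, 0.26} → pass.
TC (methods 1·2): 0.48 vs {0.32, 0.35, 0.17, 0.12} → pass.
TC (methods 1·3): 0.35 vs {0.34, 0.19, 0.16, 0.10} → pass.
TC (methods 2·3): 0.38 vs {0.47, 0.24, 0.26, 0.16} → fail.
2 of 9 fail.

2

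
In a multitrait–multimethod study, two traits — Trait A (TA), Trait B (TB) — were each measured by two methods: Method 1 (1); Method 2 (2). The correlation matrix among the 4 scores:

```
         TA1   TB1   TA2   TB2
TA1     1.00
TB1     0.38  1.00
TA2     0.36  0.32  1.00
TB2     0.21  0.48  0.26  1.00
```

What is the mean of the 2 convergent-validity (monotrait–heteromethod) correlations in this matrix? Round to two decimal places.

Convergent values: 0.36, 0.48; mean = 0.84/2 = 0.42.

0.42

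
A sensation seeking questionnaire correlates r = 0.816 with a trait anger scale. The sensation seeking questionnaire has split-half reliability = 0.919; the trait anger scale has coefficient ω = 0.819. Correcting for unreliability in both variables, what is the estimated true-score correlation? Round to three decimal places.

0.941

r_true = r_obs / √(r_xx · r_yy) = 0.816 / √(0.919 × 0.819) = 0.816 / √0.752661 = 0.816 / 0.8676 ≈ 0.941.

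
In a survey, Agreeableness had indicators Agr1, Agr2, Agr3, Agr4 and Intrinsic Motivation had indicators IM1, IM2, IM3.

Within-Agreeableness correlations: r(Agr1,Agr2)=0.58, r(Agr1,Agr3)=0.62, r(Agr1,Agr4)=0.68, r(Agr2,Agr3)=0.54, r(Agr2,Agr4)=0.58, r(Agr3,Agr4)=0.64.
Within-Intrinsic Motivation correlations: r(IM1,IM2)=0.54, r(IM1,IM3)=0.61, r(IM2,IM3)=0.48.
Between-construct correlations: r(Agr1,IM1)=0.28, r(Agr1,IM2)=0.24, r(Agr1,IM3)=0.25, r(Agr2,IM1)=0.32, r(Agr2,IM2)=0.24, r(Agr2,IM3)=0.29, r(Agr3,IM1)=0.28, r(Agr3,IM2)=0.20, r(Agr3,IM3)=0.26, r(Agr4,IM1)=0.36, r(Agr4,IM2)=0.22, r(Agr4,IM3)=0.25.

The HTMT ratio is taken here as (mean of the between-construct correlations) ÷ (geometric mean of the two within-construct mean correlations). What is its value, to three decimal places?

0.463

Between-construct mean = 3.19/12 = 0.2658.
Mean within-Agr = 3.64/6 = 0.6067; mean within-IM = 1.63/3 = 0.5433.
Geometric mean = √(0.6067 × 0.5433) = 0.5741.
HTMT = 0.2658 / 0.5741 = 0.463.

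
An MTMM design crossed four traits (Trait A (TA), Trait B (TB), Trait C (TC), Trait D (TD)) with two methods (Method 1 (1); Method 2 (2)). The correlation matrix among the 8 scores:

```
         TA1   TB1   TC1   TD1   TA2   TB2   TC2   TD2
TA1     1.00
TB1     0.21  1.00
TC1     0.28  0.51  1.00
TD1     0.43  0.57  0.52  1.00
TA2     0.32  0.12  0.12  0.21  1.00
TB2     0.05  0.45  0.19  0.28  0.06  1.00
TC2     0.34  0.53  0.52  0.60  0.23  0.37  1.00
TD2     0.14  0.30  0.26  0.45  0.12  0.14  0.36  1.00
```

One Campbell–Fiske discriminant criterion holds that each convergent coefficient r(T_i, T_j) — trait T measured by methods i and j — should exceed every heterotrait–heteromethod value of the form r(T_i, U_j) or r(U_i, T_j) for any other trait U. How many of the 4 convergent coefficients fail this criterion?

Each convergent coefficient versus the relevant comparison correlations:
TA (methods 1·2): 0.32 vs {0.05, 0.12, 0.34, 0.12, 0.14, 0.21} → fail.
TB (methods 1·2): 0.45 vs {0.12, 0.05, 0.53, 0.19, 0.30, 0.28} → fail.
TC (methods 1·2): 0.52 vs {0.12, 0.34, 0.19, 0.53, 0.26, 0.60} → fail.
TD (methods 1·2): 0.45 vs {0.21, 0.14, 0.28, 0.30, 0.60, 0.26} → fail.
4 of 4 fail.

4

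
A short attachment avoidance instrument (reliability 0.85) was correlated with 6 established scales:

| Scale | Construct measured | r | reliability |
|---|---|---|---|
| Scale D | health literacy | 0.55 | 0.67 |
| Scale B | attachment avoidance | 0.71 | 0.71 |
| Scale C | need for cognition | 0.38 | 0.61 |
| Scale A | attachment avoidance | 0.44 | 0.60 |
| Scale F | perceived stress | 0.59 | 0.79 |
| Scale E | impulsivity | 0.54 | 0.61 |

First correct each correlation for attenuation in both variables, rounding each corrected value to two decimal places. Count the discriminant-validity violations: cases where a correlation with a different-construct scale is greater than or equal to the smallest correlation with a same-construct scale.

3

Disattenuated r (r / √(r_scale · r_new)):
  Scale D (disc): 0.55 / √(0.67·0.85) = 0.73
  Scale B (conv): 0.71 / √(0.71·0.85) = 0.91
  Scale C (disc): 0.38 / √(0.61·0.85) = 0.53
  Scale A (conv): 0.44 / √(0.60·0.85) = 0.62
  Scale F (disc): 0.59 / √(0.79·0.85) = 0.72
  Scale E (disc): 0.54 / √(0.61·0.85) = 0.75
Smallest convergent = 0.62. Discriminant values: 0.73, 0.53, 0.72, 0.75; count ≥ 0.62 → 3.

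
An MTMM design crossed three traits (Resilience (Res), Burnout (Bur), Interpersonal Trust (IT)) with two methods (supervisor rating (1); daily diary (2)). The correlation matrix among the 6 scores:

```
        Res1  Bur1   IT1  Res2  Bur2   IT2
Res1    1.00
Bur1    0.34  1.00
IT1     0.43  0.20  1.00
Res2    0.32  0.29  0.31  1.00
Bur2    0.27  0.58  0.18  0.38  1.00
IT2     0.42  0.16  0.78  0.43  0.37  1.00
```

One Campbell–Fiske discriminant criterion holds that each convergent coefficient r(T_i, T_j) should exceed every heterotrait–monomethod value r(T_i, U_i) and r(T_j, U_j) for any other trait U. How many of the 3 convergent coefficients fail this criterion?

1

Checking each validity diagonal entry against its comparison values:
Res (methods 1·2): 0.32 vs {0.34, 0.38, 0.43, 0.43} → fail.
Bur (methods 1·2): 0.58 vs {0.34, 0.38, 0.20, 0.37} → pass.
IT (methods 1·2): 0.78 vs {0.43, 0.43, 0.20, 0.37} → pass.
1 of 3 fail.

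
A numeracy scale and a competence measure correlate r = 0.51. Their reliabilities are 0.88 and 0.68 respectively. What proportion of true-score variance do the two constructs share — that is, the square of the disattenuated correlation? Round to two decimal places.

Disattenuated r = 0.51 / √(0.88 × 0.68) = 0.51 / 0.7736 = 0.6593.
Shared true-score variance = 0.6593² = 0.4347 ≈ 0.43.

0.43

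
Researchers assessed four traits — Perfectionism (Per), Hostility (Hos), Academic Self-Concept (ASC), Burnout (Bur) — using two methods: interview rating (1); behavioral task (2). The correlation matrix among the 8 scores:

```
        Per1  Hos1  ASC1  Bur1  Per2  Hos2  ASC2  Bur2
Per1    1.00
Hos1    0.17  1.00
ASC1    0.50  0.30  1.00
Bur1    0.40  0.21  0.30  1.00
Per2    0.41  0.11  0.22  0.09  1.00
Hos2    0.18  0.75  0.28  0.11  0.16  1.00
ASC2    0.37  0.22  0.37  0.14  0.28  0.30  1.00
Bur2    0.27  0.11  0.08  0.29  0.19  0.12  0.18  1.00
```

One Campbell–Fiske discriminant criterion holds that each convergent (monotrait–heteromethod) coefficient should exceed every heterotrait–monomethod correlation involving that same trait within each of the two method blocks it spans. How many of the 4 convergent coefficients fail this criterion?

Convergent coefficients and their comparison sets:
Per (methods 1·2): 0.41 vs {0.17, 0.16, 0.50, 0.28, 0.40, 0.19} → fail.
Hos (methods 1·2): 0.75 vs {0.17, 0.16, 0.30, 0.30, 0.21, 0.12} → pass.
ASC (methods 1·2): 0.37 vs {0.50, 0.28, 0.30, 0.30, 0.30, 0.18} → fail.
Bur (methods 1·2): 0.29 vs {0.40, 0.19, 0.21, 0.12, 0.30, 0.18} → fail.
3 of 4 fail.

3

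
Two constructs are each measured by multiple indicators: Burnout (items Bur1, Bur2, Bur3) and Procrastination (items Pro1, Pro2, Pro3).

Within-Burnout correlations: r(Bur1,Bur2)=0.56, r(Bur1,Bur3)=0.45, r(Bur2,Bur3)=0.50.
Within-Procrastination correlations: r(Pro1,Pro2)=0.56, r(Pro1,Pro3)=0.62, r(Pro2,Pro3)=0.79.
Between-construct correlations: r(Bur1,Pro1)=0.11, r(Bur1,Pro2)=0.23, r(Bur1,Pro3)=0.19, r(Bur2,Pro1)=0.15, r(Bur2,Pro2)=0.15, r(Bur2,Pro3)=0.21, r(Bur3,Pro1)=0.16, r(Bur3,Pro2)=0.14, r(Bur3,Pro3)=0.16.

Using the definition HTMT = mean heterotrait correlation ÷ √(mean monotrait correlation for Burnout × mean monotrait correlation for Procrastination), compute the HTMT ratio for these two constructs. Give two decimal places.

Between-construct mean = 1.50/9 = 0.1667.
Mean within-Bur = 1.51/3 = 0.5033; mean within-Pro = 1.97/3 = 0.6567.
Geometric mean = √(0.5033 × 0.6567) = 0.5749.
HTMT = 0.1667 / 0.5749 = 0.29.

0.29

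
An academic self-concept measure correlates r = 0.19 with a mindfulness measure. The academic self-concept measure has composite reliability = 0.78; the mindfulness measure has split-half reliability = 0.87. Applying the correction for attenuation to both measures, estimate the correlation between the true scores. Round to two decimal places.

r_true = r_obs / √(r_xx · r_yy) = 0.19 / √(0.78 × 0.87) = 0.19 / √0.6786 = 0.19 / 0.8238 ≈ 0.23.

0.23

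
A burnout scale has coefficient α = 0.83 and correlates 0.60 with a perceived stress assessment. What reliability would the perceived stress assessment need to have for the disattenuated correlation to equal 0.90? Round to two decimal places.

r_true = r_obs / √(r_xx · r_yy) ⇒ 0.90 = 0.60 / √(0.83 · r_yy).
√(0.83 · r_yy) = 0.60 / 0.90 = 0.6667; 0.83 · r_yy = 0.4445; r_yy = 0.4445 / 0.83 ≈ 0.54.

0.54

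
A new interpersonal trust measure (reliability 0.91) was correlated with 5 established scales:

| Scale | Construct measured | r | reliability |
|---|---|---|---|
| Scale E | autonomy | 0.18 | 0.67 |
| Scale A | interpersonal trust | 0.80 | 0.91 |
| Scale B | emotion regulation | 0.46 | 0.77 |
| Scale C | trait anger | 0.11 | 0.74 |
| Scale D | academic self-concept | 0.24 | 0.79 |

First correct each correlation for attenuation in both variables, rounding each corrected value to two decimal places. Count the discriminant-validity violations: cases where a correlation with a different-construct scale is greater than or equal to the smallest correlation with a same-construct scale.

Disattenuated r (r / √(r_scale · r_new)):
  Scale E (disc): 0.18 / √(0.67·0.91) = 0.23
  Scale A (conv): 0.80 / √(0.91·0.91) = 0.88
  Scale B (disc): 0.46 / √(0.77·0.91) = 0.55
  Scale C (disc): 0.11 / √(0.74·0.91) = 0.13
  Scale D (disc): 0.24 / √(0.79·0.91) = 0.28
Smallest convergent = 0.88. Discriminant values: 0.23, 0.55, 0.13, 0.28; count ≥ 0.88 → 0.

0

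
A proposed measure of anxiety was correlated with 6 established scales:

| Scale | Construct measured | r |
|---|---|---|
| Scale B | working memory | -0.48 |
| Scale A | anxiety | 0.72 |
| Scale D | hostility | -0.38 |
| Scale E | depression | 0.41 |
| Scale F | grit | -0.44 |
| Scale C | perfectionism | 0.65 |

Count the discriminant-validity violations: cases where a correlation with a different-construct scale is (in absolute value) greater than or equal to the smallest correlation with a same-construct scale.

Convergent (same construct = anxiety): Scale A.
Smallest convergent = 0.72. Discriminant |r|: 0.48, 0.38, 0.41, 0.44, 0.65; count ≥ 0.72 → 0.

0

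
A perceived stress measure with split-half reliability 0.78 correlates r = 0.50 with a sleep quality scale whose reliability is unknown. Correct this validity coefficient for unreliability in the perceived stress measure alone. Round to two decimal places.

0.57

Single correction: r_c = r_obs / √r_xx = 0.50 / √0.78 = 0.50 / 0.8832 ≈ 0.57.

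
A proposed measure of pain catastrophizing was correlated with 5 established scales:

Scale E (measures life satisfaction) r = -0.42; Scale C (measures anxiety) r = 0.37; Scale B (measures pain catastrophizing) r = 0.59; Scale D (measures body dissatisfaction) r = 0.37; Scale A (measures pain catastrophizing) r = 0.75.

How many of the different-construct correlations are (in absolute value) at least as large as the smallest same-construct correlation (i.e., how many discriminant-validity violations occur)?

Convergent (same construct = pain catastrophizing): Scale B, Scale A.
Smallest convergent = 0.59. Discriminant |r|: 0.42, 0.37, 0.37; count ≥ 0.59 → 0.

0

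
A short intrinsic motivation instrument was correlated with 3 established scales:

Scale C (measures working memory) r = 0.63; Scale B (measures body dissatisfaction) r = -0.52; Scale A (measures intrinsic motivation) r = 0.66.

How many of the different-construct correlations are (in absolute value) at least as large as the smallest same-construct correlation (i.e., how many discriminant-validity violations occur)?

0

Convergent (same construct = intrinsic motivation): Scale A.
Smallest convergent = 0.66. Discriminant |r|: 0.63, 0.52; count ≥ 0.66 → 0.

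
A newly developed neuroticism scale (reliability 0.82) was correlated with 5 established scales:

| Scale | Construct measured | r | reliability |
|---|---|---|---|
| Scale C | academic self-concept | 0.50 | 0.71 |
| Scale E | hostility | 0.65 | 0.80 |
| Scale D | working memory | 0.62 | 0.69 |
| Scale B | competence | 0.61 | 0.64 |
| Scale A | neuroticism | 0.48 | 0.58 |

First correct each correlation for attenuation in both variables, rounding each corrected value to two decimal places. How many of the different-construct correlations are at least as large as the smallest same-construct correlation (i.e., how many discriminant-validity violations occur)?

Disattenuated r (r / √(r_scale · r_new)):
  Scale C (disc): 0.50 / √(0.71·0.82) = 0.66
  Scale E (disc): 0.65 / √(0.80·0.82) = 0.80
  Scale D (disc): 0.62 / √(0.69·0.82) = 0.82
  Scale B (disc): 0.61 / √(0.64·0.82) = 0.84
  Scale A (conv): 0.48 / √(0.58·0.82) = 0.70
Smallest convergent = 0.70. Discriminant values: 0.66, 0.80, 0.82, 0.84; count ≥ 0.70 → 3.

3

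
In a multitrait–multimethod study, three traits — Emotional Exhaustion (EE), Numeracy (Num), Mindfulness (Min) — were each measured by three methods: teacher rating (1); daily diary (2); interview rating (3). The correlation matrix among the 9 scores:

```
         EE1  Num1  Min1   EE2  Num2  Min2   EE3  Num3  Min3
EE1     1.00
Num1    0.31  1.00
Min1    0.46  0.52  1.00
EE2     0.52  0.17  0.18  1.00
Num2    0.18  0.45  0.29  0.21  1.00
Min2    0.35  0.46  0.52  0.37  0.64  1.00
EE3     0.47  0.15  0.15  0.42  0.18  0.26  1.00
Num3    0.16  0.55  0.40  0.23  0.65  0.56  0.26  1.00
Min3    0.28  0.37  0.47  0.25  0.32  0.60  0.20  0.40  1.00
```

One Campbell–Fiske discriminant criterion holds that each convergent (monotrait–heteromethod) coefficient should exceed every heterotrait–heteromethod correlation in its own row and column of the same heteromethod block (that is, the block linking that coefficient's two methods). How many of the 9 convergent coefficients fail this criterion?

1

Each convergent coefficient versus the relevant comparison correlations:
EE (methods 1·2): 0.52 vs {0.18, 0.17, 0.35, 0.18} → pass.
EE (methods 1·3): 0.47 vs {0.16, 0.15, 0.28, 0.15} → pass.
EE (methods 2·3): 0.42 vs {0.23, 0.18, 0.25, 0.26} → pass.
Num (methods 1·2): 0.45 vs {0.17, 0.18, 0.46, 0.29} → fail.
Num (methods 1·3): 0.55 vs {0.15, 0.16, 0.37, 0.40} → pass.
Num (methods 2·3): 0.65 vs {0.18, 0.23, 0.32, 0.56} → pass.
Min (methods 1·2): 0.52 vs {0.18, 0.35, 0.29, 0.46} → pass.
Min (methods 1·3): 0.47 vs {0.15, 0.28, 0.40, 0.37} → pass.
Min (methods 2·3): 0.60 vs {0.26, 0.25, 0.56, 0.32} → pass.
1 of 9 fail.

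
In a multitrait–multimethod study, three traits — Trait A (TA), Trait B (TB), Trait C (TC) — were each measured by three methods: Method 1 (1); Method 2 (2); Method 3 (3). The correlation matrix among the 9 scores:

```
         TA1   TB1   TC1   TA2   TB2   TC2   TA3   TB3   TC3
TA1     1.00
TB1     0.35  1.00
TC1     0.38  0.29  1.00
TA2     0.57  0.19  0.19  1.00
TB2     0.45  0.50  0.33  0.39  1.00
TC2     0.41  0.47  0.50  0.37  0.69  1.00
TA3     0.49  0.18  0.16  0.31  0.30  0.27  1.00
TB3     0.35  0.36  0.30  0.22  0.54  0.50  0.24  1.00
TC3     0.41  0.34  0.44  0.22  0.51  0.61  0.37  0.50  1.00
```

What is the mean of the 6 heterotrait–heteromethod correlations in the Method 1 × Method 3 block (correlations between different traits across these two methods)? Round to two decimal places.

HTHM values (method 1 × method 3): 0.35, 0.41, 0.18, 0.34, 0.16, 0.30; mean = 1.74/6 = 0.29.

0.29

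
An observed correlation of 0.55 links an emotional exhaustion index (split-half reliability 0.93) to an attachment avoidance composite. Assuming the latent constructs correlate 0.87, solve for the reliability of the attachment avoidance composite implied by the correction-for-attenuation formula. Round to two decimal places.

r_true = r_obs / √(r_xx · r_yy) ⇒ 0.87 = 0.55 / √(0.93 · r_yy).
√(0.93 · r_yy) = 0.55 / 0.87 = 0.6322; 0.93 · r_yy = 0.3997; r_yy = 0.3997 / 0.93 ≈ 0.43.

0.43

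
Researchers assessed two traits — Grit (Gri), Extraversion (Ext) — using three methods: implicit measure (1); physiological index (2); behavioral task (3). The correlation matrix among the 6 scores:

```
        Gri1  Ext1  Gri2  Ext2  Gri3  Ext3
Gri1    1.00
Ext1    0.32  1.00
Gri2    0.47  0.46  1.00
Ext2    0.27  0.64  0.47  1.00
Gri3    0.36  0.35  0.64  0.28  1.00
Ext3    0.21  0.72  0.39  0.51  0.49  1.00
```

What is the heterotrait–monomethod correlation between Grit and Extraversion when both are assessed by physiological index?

Different traits, same method: r(Gri2, Ext2) = 0.47.

0.47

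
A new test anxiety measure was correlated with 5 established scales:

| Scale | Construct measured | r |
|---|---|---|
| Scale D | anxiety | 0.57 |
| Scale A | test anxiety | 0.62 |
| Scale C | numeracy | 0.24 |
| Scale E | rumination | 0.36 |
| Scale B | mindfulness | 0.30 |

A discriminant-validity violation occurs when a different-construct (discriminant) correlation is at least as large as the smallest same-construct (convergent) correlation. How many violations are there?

Convergent (same construct = test anxiety): Scale A.
Smallest convergent = 0.62. Discriminant values: 0.57, 0.24, 0.36, 0.30; count ≥ 0.62 → 0.

0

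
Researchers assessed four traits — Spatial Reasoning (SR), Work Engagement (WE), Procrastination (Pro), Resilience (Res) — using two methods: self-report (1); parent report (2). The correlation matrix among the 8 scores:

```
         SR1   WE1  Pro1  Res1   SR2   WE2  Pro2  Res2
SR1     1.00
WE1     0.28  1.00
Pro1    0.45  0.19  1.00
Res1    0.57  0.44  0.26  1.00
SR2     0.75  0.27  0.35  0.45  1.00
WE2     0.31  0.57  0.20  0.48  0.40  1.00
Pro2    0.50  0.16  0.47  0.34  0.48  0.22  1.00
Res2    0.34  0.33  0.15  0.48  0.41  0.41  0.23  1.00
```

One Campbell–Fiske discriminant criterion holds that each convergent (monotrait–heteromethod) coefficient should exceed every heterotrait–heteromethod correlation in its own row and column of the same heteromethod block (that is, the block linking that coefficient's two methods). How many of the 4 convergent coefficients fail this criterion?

Checking each validity diagonal entry against its comparison values:
SR (methods 1·2): 0.75 vs {0.31, 0.27, 0.50, 0.35, 0.34, 0.45} → pass.
WE (methods 1·2): 0.57 vs {0.27, 0.31, 0.16, 0.20, 0.33, 0.48} → pass.
Pro (methods 1·2): 0.47 vs {0.35, 0.50, 0.20, 0.16, 0.15, 0.34} → fail.
Res (methods 1·2): 0.48 vs {0.45, 0.34, 0.48, 0.33, 0.34, 0.15} → fail.
2 of 4 fail.

2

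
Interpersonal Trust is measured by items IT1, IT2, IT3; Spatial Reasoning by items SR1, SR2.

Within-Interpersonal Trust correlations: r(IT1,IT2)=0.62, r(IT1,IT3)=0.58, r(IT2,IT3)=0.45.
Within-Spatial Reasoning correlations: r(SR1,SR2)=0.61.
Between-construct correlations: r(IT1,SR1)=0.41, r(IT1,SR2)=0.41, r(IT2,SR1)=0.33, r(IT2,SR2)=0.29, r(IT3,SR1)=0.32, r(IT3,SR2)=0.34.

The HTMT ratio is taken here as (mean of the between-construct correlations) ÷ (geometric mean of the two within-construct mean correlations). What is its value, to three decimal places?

Mean between = 2.10/6 = 0.3500.
Mean within-IT = 1.65/3 = 0.5500; mean within-SR = 0.61/1 = 0.6100.
Geometric mean = √(0.5500 × 0.6100) = 0.5792.
HTMT = 0.3500 / 0.5792 = 0.604.

0.604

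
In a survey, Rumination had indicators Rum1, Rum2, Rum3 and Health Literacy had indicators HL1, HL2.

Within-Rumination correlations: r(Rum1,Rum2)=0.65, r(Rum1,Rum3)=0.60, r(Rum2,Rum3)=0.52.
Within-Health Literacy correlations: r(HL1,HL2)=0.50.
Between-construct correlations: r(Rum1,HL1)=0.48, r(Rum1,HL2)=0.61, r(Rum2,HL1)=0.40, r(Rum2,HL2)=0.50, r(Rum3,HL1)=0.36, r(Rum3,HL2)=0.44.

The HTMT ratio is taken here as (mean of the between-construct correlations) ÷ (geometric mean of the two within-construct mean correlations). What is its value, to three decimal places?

0.856

Mean heterotrait r = 2.79/6 = 0.4650.
Mean within-Rum = 1.77/3 = 0.5900; mean within-HL = 0.50/1 = 0.5000.
Geometric mean = √(0.5900 × 0.5000) = 0.5431.
HTMT = 0.4650 / 0.5431 = 0.856.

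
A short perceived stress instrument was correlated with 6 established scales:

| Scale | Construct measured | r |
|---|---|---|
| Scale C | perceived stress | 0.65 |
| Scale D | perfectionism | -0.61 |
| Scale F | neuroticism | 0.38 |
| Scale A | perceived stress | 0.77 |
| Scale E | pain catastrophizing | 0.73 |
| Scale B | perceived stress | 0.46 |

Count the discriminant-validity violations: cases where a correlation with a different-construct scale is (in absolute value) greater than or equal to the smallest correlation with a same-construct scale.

Convergent (same construct = perceived stress): Scale C, Scale A, Scale B.
Smallest convergent = 0.46. Discriminant |r|: 0.61, 0.38, 0.73; count ≥ 0.46 → 2.

2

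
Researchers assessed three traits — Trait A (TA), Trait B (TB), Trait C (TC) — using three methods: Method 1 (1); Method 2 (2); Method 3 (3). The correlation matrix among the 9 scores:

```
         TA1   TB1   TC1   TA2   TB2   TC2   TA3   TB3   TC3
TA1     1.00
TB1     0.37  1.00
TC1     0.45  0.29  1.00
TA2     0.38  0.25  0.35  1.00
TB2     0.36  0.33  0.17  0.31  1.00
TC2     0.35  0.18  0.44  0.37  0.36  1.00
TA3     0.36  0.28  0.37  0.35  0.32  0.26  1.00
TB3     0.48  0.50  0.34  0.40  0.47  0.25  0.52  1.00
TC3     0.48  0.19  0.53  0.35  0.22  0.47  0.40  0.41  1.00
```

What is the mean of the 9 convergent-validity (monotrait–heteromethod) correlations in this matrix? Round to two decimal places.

0.43

Convergent values: 0.38, 0.36, 0.35, 0.33, 0.50, 0.47, 0.44, 0.53, 0.47; mean = 3.83/9 = 0.43.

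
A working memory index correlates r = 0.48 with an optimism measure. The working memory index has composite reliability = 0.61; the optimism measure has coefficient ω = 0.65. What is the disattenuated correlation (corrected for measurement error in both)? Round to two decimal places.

0.76

r_true = r_obs / √(r_xx · r_yy) = 0.48 / √(0.61 × 0.65) = 0.48 / √0.3965 = 0.48 / 0.6297 ≈ 0.76.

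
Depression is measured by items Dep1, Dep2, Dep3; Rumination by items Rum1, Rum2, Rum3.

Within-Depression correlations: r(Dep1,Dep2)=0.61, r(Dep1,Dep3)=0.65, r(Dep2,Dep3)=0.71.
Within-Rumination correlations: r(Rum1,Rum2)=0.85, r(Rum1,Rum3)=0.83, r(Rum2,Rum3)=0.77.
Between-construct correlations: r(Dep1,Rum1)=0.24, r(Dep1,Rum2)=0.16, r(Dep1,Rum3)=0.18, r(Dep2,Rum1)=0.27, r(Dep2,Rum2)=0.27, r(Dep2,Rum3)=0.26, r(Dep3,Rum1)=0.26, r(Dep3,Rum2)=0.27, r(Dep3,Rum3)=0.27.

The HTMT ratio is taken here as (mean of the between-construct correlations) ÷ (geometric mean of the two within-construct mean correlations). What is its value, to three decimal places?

Mean heterotrait r = 2.18/9 = 0.2422.
Mean within-Dep = 1.97/3 = 0.6567; mean within-Rum = 2.45/3 = 0.8167.
Geometric mean = √(0.6567 × 0.8167) = 0.7323.
HTMT = 0.2422 / 0.7323 = 0.331.

0.331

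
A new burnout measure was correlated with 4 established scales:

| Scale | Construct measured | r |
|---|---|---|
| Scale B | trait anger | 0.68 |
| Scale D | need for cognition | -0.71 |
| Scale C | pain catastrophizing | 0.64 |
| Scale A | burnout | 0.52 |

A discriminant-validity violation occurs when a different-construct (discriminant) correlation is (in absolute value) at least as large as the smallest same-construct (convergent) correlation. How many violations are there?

3

Convergent (same construct = burnout): Scale A.
Smallest convergent = 0.52. Discriminant |r|: 0.68, 0.71, 0.64; count ≥ 0.52 → 3.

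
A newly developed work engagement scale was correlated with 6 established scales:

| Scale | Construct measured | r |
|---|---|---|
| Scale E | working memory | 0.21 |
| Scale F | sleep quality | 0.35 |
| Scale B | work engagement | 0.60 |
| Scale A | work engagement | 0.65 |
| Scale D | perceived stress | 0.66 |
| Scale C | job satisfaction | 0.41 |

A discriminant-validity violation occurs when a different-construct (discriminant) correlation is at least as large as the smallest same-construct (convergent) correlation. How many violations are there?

1

Convergent (same construct = work engagement): Scale B, Scale A.
Smallest convergent = 0.60. Discriminant values: 0.21, 0.35, 0.66, 0.41; count ≥ 0.60 → 1.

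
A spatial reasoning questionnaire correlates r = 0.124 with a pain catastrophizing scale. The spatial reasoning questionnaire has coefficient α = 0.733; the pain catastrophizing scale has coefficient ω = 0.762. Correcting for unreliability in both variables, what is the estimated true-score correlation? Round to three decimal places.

r_true = r_obs / √(r_xx · r_yy) = 0.124 / √(0.733 × 0.762) = 0.124 / √0.558546 = 0.124 / 0.7474 ≈ 0.166.

0.166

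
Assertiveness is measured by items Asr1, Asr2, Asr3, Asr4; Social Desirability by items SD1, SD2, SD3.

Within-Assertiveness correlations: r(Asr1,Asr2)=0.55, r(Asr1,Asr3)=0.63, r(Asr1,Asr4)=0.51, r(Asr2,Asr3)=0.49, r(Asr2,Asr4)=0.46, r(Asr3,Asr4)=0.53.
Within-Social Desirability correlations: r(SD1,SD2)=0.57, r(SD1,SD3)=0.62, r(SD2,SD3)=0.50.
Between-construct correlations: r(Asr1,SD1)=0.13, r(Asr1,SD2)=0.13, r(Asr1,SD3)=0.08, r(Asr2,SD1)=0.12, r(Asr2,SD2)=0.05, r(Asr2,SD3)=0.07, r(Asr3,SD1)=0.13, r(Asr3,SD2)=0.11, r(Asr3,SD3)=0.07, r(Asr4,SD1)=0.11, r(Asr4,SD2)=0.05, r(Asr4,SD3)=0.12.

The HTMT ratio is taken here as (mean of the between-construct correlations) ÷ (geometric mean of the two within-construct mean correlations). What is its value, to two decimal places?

0.18

Mean between = 1.17/12 = 0.0975.
Mean within-Asr = 3.17/6 = 0.5283; mean within-SD = 1.69/3 = 0.5633.
Geometric mean = √(0.5283 × 0.5633) = 0.5455.
HTMT = 0.0975 / 0.5455 = 0.18.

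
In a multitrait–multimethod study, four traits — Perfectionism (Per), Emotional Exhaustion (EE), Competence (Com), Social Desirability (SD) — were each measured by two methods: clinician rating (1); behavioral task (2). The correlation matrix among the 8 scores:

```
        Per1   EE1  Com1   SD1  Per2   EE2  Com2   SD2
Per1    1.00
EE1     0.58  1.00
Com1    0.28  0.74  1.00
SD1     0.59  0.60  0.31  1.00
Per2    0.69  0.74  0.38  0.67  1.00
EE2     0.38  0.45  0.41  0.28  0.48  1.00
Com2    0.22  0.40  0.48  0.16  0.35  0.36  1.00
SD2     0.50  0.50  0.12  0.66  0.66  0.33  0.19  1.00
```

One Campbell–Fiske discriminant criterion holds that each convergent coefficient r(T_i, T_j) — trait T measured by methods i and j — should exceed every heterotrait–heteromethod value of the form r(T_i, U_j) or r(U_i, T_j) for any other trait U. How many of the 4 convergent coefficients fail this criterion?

3

Each convergent coefficient versus the relevant comparison correlations:
Per (methods 1·2): 0.69 vs {0.38, 0.74, 0.22, 0.38, 0.50, 0.67} → fail.
EE (methods 1·2): 0.45 vs {0.74, 0.38, 0.40, 0.41, 0.50, 0.28} → fail.
Com (methods 1·2): 0.48 vs {0.38, 0.22, 0.41, 0.40, 0.12, 0.16} → pass.
SD (methods 1·2): 0.66 vs {0.67, 0.50, 0.28, 0.50, 0.16, 0.12} → fail.
3 of 4 fail.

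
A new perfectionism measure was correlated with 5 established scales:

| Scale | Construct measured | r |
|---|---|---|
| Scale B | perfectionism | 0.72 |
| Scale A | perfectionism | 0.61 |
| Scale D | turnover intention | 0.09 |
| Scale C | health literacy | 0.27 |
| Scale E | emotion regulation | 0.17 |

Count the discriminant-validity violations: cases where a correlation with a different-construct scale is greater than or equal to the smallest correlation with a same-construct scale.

0

Convergent (same construct = perfectionism): Scale B, Scale A.
Smallest convergent = 0.61. Discriminant values: 0.09, 0.27, 0.17; count ≥ 0.61 → 0.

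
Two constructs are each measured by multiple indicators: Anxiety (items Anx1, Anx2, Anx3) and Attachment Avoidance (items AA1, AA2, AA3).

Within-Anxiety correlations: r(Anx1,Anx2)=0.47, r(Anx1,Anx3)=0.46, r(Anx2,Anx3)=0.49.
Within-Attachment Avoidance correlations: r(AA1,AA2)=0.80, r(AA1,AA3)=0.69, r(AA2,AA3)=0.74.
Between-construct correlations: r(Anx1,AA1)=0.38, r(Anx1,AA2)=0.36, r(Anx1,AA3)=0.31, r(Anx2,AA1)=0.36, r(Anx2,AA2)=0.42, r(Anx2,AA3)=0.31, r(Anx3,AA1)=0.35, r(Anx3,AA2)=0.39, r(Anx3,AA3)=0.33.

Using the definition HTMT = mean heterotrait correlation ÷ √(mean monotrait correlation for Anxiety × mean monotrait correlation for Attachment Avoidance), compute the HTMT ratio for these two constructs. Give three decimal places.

Between-construct mean = 3.21/9 = 0.3567.
Mean within-Anx = 1.42/3 = 0.4733; mean within-AA = 2.23/3 = 0.7433.
Geometric mean = √(0.4733 × 0.7433) = 0.5931.
HTMT = 0.3567 / 0.5931 = 0.601.

0.601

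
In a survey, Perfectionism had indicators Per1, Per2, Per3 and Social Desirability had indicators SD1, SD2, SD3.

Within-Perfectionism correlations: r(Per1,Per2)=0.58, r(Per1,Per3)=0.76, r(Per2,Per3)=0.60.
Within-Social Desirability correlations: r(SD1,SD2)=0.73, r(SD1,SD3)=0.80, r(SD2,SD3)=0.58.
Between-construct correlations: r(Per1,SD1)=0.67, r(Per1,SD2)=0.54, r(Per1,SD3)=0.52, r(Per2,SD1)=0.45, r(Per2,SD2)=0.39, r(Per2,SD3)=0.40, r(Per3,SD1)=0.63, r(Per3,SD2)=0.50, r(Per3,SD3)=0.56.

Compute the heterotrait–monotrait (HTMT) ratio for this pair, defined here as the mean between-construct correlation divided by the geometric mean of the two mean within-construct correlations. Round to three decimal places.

Between-construct mean = 4.66/9 = 0.5178.
Mean within-Per = 1.94/3 = 0.6467; mean within-SD = 2.11/3 = 0.7033.
Geometric mean = √(0.6467 × 0.7033) = 0.6744.
HTMT = 0.5178 / 0.6744 = 0.768.

0.768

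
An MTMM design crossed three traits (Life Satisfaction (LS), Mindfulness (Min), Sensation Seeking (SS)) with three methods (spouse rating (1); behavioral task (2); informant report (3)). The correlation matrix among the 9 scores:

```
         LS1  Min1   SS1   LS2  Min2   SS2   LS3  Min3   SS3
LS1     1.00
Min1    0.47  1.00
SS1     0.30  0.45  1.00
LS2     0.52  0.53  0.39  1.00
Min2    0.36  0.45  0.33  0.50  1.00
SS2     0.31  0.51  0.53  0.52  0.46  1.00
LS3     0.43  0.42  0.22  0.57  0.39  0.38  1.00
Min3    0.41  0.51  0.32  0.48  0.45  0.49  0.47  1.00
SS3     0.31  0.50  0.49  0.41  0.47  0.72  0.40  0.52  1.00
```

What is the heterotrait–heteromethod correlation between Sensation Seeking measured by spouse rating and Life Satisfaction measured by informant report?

Different traits and methods: r(SS1, LS3) = 0.22.

0.22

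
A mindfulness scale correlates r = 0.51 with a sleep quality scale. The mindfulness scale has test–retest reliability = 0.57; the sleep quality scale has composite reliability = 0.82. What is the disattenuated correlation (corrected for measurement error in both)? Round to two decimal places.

r_true = r_obs / √(r_xx · r_yy) = 0.51 / √(0.57 × 0.82) = 0.51 / √0.4674 = 0.51 / 0.6837 ≈ 0.75.

0.75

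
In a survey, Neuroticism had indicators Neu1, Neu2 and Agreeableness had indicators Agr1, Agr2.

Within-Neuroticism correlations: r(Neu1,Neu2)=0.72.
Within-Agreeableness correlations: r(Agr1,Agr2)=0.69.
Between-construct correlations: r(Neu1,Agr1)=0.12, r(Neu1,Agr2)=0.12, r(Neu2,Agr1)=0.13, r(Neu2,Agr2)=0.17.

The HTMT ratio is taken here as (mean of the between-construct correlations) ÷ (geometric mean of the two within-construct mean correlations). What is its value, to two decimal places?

Mean heterotrait r = 0.54/4 = 0.1350.
Mean within-Neu = 0.72/1 = 0.7200; mean within-Agr = 0.69/1 = 0.6900.
Geometric mean = √(0.7200 × 0.6900) = 0.7048.
HTMT = 0.1350 / 0.7048 = 0.19.

0.19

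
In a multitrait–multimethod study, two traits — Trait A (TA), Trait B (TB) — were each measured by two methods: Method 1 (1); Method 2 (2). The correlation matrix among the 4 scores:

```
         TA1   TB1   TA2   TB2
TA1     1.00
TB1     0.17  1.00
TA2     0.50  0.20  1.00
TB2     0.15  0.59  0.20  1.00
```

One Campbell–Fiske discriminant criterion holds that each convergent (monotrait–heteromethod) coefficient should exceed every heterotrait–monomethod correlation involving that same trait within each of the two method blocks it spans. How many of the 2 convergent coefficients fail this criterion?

0

Each convergent coefficient versus the relevant comparison correlations:
TA (methods 1·2): 0.50 vs {0.17, 0.20} → pass.
TB (methods 1·2): 0.59 vs {0.17, 0.20} → pass.
0 of 2 fail.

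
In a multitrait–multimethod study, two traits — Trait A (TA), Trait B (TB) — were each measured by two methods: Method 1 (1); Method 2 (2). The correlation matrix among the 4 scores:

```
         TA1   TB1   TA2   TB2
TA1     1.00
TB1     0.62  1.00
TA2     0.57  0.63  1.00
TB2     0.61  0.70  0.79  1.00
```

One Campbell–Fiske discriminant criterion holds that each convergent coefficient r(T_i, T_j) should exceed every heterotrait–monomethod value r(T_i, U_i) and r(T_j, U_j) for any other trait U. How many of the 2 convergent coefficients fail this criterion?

2

Checking each validity diagonal entry against its comparison values:
TA (methods 1·2): 0.57 vs {0.62, 0.79} → fail.
TB (methods 1·2): 0.70 vs {0.62, 0.79} → fail.
2 of 2 fail.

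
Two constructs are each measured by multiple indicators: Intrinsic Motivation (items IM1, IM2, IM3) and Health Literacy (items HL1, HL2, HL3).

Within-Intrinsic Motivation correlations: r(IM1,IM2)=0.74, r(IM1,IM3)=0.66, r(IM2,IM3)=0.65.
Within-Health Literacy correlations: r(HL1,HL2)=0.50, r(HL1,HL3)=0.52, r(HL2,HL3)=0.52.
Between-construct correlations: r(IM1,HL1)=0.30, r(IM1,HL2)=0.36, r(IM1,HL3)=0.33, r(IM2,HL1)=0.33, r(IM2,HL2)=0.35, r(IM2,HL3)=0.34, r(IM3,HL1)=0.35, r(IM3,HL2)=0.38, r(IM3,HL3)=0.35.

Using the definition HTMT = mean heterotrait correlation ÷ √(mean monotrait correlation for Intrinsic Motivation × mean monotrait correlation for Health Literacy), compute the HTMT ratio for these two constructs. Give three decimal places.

0.580

Mean heterotrait r = 3.09/9 = 0.3433.
Mean within-IM = 2.05/3 = 0.6833; mean within-HL = 1.54/3 = 0.5133.
Geometric mean = √(0.6833 × 0.5133) = 0.5922.
HTMT = 0.3433 / 0.5922 = 0.580.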